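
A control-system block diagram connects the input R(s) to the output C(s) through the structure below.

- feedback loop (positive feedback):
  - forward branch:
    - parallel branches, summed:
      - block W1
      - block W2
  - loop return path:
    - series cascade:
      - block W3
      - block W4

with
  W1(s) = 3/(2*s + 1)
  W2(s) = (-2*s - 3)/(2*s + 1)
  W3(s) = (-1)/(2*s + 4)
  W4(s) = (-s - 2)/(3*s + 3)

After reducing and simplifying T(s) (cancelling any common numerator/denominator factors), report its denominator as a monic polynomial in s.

Reducing step by step:

Step 1. combine W1, W2 in parallel -> (-2*s)/(2*s + 1)
Step 2. reduce the series chain W3, W4 -> 1/(6*s + 6)
Step 3. reduce the feedback loop with forward (W1+W2) and return (W3*W4) -> (-6*s^2 - 6*s)/(6*s^2 + 10*s + 3)
Step 3 gives the fully reduced T(s), with no common factor left to cancel. The denominator's leading coefficient is 6, so divide each of its coefficients by 6 to get the monic form.

Answer: s^2 + 5*s/3 + 1/2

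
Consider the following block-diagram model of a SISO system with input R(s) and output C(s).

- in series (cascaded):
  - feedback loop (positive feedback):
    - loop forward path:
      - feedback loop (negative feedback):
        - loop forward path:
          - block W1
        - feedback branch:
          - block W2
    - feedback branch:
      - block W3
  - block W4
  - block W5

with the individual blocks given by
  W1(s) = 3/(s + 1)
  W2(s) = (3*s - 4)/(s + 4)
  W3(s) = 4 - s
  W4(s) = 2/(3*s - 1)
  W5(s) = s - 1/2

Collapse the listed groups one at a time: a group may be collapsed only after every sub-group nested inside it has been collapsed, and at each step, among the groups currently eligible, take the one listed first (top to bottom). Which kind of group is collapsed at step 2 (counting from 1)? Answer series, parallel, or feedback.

Reducing step by step:

Step 1 - feedback reduction of W1, W2
Step 2 - collapse the loop ([W1/(1+W1*W2)] forward, W3 return)
Step 3 - combine [[W1/(1+W1*W2)]/(1-[W1/(1+W1*W2)]*W3)], W4, W5 in series
Step 2 collapses a feedback group.

Answer: feedback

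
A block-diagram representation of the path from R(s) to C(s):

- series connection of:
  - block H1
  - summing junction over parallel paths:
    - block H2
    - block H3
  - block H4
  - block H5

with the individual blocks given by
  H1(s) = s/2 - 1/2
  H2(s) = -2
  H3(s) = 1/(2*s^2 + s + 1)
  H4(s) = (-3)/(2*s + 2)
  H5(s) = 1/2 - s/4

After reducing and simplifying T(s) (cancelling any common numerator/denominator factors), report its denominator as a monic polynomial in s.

1. parallel reduction of H2, H3, giving (-4*s^2 - 2*s - 1)/(2*s^2 + s + 1)
2. multiply H1, (H2+H3), H4, H5 (series), giving (-12*s^4 + 30*s^3 - 9*s^2 - 3*s - 6)/(32*s^3 + 48*s^2 + 32*s + 16)
T(s) is the step-2 result (common factors already cancelled). Leading coefficient of the denominator: 32. Divide through by 32 for the monic polynomial.

Answer: s^3 + 3*s^2/2 + s + 1/2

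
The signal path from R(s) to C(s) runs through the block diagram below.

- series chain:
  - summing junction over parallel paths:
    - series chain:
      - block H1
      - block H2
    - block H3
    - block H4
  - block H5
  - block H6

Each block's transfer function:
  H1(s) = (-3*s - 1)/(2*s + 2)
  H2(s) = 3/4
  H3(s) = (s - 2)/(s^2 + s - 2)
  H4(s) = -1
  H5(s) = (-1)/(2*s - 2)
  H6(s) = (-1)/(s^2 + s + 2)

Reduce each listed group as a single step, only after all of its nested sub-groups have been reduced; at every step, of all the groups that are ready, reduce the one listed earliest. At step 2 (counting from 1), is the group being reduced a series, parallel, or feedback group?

Answer: parallel

Working:
1. combine H1, H2 in series
2. sum the parallel branches (H1*H2), H3, H4
3. reduce the series chain ((H1*H2)+H3+H4), H5, H6
At step 2 the group reduced is parallel.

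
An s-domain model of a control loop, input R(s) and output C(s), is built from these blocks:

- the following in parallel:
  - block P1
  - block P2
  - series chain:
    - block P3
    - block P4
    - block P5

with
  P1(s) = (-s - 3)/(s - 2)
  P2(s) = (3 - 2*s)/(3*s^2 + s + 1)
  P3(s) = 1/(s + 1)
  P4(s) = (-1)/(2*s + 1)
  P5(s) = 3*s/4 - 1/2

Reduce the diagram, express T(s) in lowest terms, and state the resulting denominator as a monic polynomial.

First reduce the diagram to T(s).

1. reduce the series chain P3, P4, P5 gives (2 - 3*s)/(8*s^2 + 12*s + 4)
2. reduce the parallel group P1, P2, (P3*P4*P5) gives (-24*s^5 - 141*s^4 - 111*s^3 - 91*s^2 - 92*s - 40)/(24*s^5 - 4*s^4 - 56*s^3 - 48*s^2 - 28*s - 8)
Step 2 gives the fully reduced T(s), with no common factor left to cancel. The denominator's leading coefficient is 24, so divide each of its coefficients by 24 to get the monic form.

Answer: s^5 - s^4/6 - 7*s^3/3 - 2*s^2 - 7*s/6 - 1/3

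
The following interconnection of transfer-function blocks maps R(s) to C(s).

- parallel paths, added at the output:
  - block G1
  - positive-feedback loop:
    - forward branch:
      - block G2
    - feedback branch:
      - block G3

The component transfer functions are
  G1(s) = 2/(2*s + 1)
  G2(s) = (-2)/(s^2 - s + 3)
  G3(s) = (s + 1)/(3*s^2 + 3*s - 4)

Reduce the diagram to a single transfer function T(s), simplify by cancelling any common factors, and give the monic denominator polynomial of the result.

First reduce the diagram to T(s).

(1) reduce the feedback loop with forward G2 and return G3; result (-6*s^2 - 6*s + 8)/(3*s^4 + 2*s^2 + 15*s - 10)
(2) combine G1, [G2/(1-G2*G3)] in parallel; result (6*s^4 - 12*s^3 - 14*s^2 + 40*s - 12)/(6*s^5 + 3*s^4 + 4*s^3 + 32*s^2 - 5*s - 10)
That last expression is T(s), already simplified. Scaling its denominator by 1/6 (the reciprocal of the leading coefficient) yields the monic denominator.

Answer: s^5 + s^4/2 + 2*s^3/3 + 16*s^2/3 - 5*s/6 - 5/3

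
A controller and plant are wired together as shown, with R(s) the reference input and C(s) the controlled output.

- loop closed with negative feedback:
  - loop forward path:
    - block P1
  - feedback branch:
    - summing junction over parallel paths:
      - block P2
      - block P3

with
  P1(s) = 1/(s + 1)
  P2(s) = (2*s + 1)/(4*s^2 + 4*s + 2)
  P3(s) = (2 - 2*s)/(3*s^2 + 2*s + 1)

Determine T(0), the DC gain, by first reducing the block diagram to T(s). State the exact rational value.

The answer is 2/7.

Reasoning:
1. reduce the parallel group P2, P3, giving (-2*s^3 + 7*s^2 + 8*s + 5)/(12*s^4 + 20*s^3 + 18*s^2 + 8*s + 2)
2. reduce the feedback loop with forward P1 and return (P2+P3), giving (12*s^4 + 20*s^3 + 18*s^2 + 8*s + 2)/(12*s^5 + 32*s^4 + 36*s^3 + 33*s^2 + 18*s + 7)
Step 2 gives the overall T(s). Then T(0) = 2/7.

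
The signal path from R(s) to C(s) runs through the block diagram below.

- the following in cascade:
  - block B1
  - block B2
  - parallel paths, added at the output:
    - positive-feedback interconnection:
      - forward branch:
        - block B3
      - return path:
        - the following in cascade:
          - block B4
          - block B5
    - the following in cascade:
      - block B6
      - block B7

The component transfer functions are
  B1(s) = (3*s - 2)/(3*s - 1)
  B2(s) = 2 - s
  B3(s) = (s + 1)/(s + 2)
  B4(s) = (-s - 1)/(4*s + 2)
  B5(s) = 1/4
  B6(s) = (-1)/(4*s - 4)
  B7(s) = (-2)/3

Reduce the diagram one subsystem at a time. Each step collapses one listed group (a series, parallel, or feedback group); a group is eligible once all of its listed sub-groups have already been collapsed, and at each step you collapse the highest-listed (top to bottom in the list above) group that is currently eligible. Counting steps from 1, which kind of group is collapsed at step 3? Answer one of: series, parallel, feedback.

The answer is series.

Reasoning:
[1] cascade B4, B5
[2] feedback reduction of B3, (B4*B5)
[3] multiply B6, B7 (series)
[4] sum the parallel branches [B3/(1-B3*(B4*B5))], (B6*B7)
[5] multiply B1, B2, ([B3/(1-B3*(B4*B5))]+(B6*B7)) (series)
At step 3 the group reduced is series.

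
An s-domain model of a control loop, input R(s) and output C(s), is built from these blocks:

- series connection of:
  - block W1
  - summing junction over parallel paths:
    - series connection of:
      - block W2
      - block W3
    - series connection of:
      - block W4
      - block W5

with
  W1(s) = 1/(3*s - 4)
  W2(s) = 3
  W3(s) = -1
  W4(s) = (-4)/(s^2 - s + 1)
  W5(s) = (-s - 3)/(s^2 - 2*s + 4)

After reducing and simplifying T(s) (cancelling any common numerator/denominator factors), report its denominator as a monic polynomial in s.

1. series reduction of W2, W3 gives -3
2. multiply W4, W5 (series) gives (4*s + 12)/(s^4 - 3*s^3 + 7*s^2 - 6*s + 4)
3. add (W2*W3), (W4*W5) (parallel) gives (-3*s^4 + 9*s^3 - 21*s^2 + 22*s)/(s^4 - 3*s^3 + 7*s^2 - 6*s + 4)
4. multiply W1, ((W2*W3)+(W4*W5)) (series) gives (-3*s^4 + 9*s^3 - 21*s^2 + 22*s)/(3*s^5 - 13*s^4 + 33*s^3 - 46*s^2 + 36*s - 16)
Step 4 gives the fully reduced T(s), with no common factor left to cancel. The denominator's leading coefficient is 3, so divide each of its coefficients by 3 to get the monic form.

Answer: s^5 - 13*s^4/3 + 11*s^3 - 46*s^2/3 + 12*s - 16/3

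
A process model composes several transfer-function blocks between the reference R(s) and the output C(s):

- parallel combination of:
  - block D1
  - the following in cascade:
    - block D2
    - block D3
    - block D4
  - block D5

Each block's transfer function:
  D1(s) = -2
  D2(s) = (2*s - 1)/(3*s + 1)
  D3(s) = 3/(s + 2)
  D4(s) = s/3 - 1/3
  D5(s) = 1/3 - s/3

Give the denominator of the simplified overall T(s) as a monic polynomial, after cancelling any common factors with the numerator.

The answer is s^2 + 7*s/3 + 2/3.

Reasoning:
Step 1: multiply D2, D3, D4 (series): (2*s^2 - 3*s + 1)/(3*s^2 + 7*s + 2)
Step 2: add D1, (D2*D3*D4), D5 (parallel): (-3*s^3 - 16*s^2 - 46*s - 7)/(9*s^2 + 21*s + 6)
No further cancellation is possible in the step-2 result, so that is T(s). Its denominator becomes monic after dividing by the leading coefficient 9.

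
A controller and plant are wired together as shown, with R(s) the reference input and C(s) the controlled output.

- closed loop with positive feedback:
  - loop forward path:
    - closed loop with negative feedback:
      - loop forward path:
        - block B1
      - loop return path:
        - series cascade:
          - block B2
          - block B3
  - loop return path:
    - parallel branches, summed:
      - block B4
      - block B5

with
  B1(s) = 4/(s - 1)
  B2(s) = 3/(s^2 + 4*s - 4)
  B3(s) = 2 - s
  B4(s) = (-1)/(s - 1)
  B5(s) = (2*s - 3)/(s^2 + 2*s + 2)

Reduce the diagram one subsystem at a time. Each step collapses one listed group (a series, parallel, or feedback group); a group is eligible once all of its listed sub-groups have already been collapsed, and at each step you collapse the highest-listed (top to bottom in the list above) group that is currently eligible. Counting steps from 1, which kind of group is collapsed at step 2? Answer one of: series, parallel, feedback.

Step 1 - cascade B2, B3
Step 2 - reduce the feedback loop with forward B1 and return (B2*B3)
Step 3 - combine B4, B5 in parallel
Step 4 - apply the feedback formula to [B1/(1+B1*(B2*B3))], (B4+B5)
The group at step 2 is a feedback group.

Hence the answer: feedback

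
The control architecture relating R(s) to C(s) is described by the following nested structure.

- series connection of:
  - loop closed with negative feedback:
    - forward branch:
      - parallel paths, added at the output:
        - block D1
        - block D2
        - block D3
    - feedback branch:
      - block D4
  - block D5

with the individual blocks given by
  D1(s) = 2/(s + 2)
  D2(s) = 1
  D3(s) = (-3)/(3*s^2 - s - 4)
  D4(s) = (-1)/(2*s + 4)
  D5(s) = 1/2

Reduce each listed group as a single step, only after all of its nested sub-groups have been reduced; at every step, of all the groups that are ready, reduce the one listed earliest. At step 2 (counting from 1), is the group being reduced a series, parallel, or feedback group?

Reducing step by step:

Step 1. sum the parallel branches D1, D2, D3
Step 2. collapse the loop ((D1+D2+D3) forward, D4 return)
Step 3. combine [(D1+D2+D3)/(1+(D1+D2+D3)*D4)], D5 in series
So the answer for step 2 is feedback.

Answer: feedback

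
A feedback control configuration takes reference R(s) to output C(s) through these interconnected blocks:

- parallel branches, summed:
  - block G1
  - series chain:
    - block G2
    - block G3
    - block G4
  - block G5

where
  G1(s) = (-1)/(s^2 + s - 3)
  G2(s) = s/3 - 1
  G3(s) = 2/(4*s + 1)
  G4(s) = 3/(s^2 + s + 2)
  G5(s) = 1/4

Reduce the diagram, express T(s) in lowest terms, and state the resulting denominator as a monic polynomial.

[1] series reduction of G2, G3, G4: (2*s - 6)/(4*s^3 + 5*s^2 + 9*s + 2)
[2] combine G1, (G2*G3*G4), G5 in parallel: (4*s^5 + 9*s^4 - 6*s^3 - 40*s^2 - 109*s + 58)/(16*s^5 + 36*s^4 + 8*s^3 - 16*s^2 - 100*s - 24)
The result of step 2 is T(s) in lowest terms. Its denominator has leading coefficient 16; dividing the denominator through by 16 makes it monic.

Hence the answer: s^5 + 9*s^4/4 + s^3/2 - s^2 - 25*s/4 - 3/2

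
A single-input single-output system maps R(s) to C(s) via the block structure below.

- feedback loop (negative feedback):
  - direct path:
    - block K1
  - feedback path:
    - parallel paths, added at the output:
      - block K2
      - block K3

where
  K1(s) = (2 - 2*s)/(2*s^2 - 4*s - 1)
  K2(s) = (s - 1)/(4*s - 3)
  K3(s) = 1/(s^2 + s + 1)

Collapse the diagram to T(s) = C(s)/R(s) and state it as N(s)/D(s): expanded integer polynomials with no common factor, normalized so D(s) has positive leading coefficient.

Step 1: add K2, K3 (parallel); result (s^3 + 4*s - 4)/(4*s^3 + s^2 + s - 3)
Step 2: feedback reduction of K1, (K2+K3): this yields T(s), and no further normalization is needed

Therefore the answer is (-8*s^4 + 6*s^3 + 8*s - 6)/(8*s^5 - 16*s^4 - 4*s^3 - 19*s^2 + 27*s - 5).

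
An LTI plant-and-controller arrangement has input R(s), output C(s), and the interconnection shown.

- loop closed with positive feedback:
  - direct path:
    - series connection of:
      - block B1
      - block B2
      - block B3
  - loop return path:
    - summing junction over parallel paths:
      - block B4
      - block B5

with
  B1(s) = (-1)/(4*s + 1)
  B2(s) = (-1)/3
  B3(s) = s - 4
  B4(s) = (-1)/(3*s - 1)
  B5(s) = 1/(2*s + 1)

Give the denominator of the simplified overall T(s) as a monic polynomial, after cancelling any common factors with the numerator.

Step 1: multiply B1, B2, B3 (series), giving (s - 4)/(12*s + 3)
Step 2: sum the parallel branches B4, B5, giving (s - 2)/(6*s^2 + s - 1)
Step 3: apply the feedback formula to (B1*B2*B3), (B4+B5), giving (6*s^3 - 23*s^2 - 5*s + 4)/(72*s^3 + 29*s^2 - 3*s - 11)
No further cancellation is possible in the step-3 result, so that is T(s). Its denominator becomes monic after dividing by the leading coefficient 72.

Hence the answer: s^3 + 29*s^2/72 - s/24 - 11/72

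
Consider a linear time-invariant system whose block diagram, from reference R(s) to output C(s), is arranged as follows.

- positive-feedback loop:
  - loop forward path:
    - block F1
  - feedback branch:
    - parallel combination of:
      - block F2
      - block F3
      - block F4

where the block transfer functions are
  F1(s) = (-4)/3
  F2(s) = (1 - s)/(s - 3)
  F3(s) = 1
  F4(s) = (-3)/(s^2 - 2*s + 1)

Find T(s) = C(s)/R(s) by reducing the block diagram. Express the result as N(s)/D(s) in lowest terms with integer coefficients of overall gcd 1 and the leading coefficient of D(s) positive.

Reducing step by step:

[1] add F2, F3, F4 (parallel) gives (-2*s^2 + s + 7)/(s^3 - 5*s^2 + 7*s - 3)
[2] reduce the feedback loop with forward F1 and return (F2+F3+F4) - this is the overall T(s), already in the required normalized form

Answer: (-4*s^3 + 20*s^2 - 28*s + 12)/(3*s^3 - 23*s^2 + 25*s + 19)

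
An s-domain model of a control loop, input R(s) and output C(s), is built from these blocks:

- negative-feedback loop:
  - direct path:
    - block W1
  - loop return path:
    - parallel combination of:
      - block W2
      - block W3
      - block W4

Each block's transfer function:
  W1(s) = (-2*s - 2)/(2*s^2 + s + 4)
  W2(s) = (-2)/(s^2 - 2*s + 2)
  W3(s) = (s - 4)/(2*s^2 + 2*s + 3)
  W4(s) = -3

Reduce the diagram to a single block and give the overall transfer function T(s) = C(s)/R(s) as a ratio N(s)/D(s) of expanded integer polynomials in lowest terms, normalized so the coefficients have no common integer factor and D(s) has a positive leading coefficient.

Step 1: combine W2, W3, W4 in parallel = (-6*s^4 + 7*s^3 - 19*s^2 + 12*s - 32)/(2*s^4 - 2*s^3 + 3*s^2 - 2*s + 6)
Step 2: feedback reduction of W1, (W2+W3+W4) - this is the overall T(s), already in the required normalized form

Hence the answer: (-4*s^5 - 2*s^3 - 2*s^2 - 8*s - 12)/(4*s^6 + 10*s^5 + 10*s^4 + 15*s^3 + 36*s^2 + 38*s + 88)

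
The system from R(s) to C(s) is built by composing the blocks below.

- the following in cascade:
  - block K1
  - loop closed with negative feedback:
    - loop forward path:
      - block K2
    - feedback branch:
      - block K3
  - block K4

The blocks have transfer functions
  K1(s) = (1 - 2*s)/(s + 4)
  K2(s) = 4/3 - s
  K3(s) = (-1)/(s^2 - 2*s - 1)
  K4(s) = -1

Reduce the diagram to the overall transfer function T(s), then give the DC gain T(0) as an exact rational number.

Answer: -1/7

Working:
[1] close the feedback loop around K2, K3 = (-3*s^3 + 10*s^2 - 5*s - 4)/(3*s^2 - 3*s - 7)
[2] cascade K1, [K2/(1+K2*K3)], K4 = (-6*s^4 + 23*s^3 - 20*s^2 - 3*s + 4)/(3*s^3 + 9*s^2 - 19*s - 28)
Evaluating the step-2 result (the overall T(s)) at s = 0 gives T(0) = 4/(-28) = -1/7.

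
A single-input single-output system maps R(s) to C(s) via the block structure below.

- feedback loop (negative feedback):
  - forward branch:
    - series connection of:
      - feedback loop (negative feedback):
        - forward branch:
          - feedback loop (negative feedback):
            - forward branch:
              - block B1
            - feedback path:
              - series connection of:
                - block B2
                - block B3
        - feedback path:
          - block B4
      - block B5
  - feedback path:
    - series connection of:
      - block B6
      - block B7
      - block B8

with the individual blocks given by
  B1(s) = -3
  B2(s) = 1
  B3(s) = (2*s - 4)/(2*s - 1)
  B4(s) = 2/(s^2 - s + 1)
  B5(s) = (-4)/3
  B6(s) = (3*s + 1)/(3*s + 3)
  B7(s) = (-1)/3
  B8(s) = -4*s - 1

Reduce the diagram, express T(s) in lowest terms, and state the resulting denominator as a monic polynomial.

[1] reduce the series chain B2, B3, giving (2*s - 4)/(2*s - 1)
[2] collapse the loop (B1 forward, (B2*B3) return), giving (6*s - 3)/(4*s - 11)
[3] close the feedback loop around [B1/(1+B1*(B2*B3))], B4, giving (6*s^3 - 9*s^2 + 9*s - 3)/(4*s^3 - 15*s^2 + 27*s - 17)
[4] series reduction of [[B1/(1+B1*(B2*B3))]/(1+[B1/(1+B1*(B2*B3))]*B4)], B5, giving (-8*s^3 + 12*s^2 - 12*s + 4)/(4*s^3 - 15*s^2 + 27*s - 17)
[5] reduce the series chain B6, B7, B8, giving (12*s^2 + 7*s + 1)/(9*s + 9)
[6] reduce the feedback loop with forward ([[B1/(1+B1*(B2*B3))]/(1+[B1/(1+B1*(B2*B3))]*B4)]*B5) and return (B6*B7*B8), giving (72*s^4 - 36*s^3 + 72*s - 36)/(96*s^5 - 124*s^4 + 167*s^3 - 84*s^2 - 106*s + 149)
That last expression is T(s), already simplified. Scaling its denominator by 1/96 (the reciprocal of the leading coefficient) yields the monic denominator.

Therefore the answer is s^5 - 31*s^4/24 + 167*s^3/96 - 7*s^2/8 - 53*s/48 + 149/96.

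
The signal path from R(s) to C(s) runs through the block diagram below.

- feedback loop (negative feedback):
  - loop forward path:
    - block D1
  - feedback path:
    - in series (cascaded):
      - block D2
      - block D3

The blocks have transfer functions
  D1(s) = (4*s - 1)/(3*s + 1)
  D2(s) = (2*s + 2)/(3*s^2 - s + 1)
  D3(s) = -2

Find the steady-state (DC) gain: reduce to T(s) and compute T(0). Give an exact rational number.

Step 1: series reduction of D2, D3 -> (-4*s - 4)/(3*s^2 - s + 1)
Step 2: feedback reduction of D1, (D2*D3) -> (12*s^3 - 7*s^2 + 5*s - 1)/(9*s^3 - 16*s^2 - 10*s + 5)
Step 2 gives the overall T(s). Then T(0) = -1/5.

Answer: -1/5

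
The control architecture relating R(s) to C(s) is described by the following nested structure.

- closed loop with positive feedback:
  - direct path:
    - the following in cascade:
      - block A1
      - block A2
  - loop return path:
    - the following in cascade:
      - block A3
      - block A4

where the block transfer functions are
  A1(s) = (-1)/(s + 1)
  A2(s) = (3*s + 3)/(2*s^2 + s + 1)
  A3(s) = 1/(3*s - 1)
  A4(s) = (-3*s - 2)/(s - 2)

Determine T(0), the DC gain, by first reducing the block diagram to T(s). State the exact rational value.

The answer is 3/2.

Reasoning:
Step 1: series reduction of A1, A2, giving (-3)/(2*s^2 + s + 1)
Step 2: cascade A3, A4, giving (-3*s - 2)/(3*s^2 - 7*s + 2)
Step 3: reduce the feedback loop with forward (A1*A2) and return (A3*A4), giving (-9*s^2 + 21*s - 6)/(6*s^4 - 11*s^3 - 14*s - 4)
That last expression is T(s); at s = 0 only the constant terms survive, so T(0) = -6/(-4) = 3/2.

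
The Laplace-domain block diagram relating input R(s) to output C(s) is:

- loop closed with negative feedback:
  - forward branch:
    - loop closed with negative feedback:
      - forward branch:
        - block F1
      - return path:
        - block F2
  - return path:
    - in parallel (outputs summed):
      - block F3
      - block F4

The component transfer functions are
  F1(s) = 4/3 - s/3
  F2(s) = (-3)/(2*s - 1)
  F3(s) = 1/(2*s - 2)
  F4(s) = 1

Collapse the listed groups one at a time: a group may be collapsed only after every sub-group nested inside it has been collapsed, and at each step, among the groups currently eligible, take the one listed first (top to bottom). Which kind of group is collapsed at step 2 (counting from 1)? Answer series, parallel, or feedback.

Step 1. collapse the loop (F1 forward, F2 return)
Step 2. reduce the parallel group F3, F4
Step 3. apply the feedback formula to [F1/(1+F1*F2)], (F3+F4)
Step 2 collapses a parallel group.

Answer: parallel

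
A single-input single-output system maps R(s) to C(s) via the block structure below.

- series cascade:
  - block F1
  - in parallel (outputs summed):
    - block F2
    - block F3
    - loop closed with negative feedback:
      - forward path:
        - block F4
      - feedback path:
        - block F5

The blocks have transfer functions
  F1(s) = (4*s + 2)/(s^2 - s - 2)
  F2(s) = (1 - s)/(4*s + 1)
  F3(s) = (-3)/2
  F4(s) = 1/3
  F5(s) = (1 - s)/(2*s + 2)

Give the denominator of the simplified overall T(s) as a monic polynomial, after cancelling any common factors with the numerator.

Reducing step by step:

Step 1 - close the feedback loop around F4, F5 gives (2*s + 2)/(5*s + 7)
Step 2 - parallel reduction of F2, F3, [F4/(1+F4*F5)] gives (-54*s^2 - 83*s - 3)/(40*s^2 + 66*s + 14)
Step 3 - series reduction of F1, (F2+F3+[F4/(1+F4*F5)]) gives (-108*s^3 - 220*s^2 - 89*s - 3)/(20*s^4 + 13*s^3 - 66*s^2 - 73*s - 14)
The result of step 3 is T(s) in lowest terms. Its denominator has leading coefficient 20; dividing the denominator through by 20 makes it monic.

Answer: s^4 + 13*s^3/20 - 33*s^2/10 - 73*s/20 - 7/10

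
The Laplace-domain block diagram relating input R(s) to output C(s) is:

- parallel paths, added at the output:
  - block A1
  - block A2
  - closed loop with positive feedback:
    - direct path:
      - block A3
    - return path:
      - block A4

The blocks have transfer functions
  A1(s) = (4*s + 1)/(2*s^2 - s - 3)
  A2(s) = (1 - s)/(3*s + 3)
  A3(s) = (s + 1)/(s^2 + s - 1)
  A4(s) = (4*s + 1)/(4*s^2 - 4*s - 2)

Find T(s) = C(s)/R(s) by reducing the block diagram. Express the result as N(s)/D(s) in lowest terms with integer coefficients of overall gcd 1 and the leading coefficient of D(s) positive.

Step 1. apply the feedback formula to A3, A4: (4*s^3 - 6*s - 2)/(4*s^4 - 14*s^2 - 3*s + 1)
Step 2. reduce the parallel group A1, A2, [A3/(1-A3*A4)]; the result is T(s) itself (integer coefficients, no common factor, positive leading denominator coefficient)

Hence the answer: (-8*s^6 + 92*s^5 + 16*s^4 - 304*s^3 - 47*s^2 + 77*s + 18)/(24*s^6 - 12*s^5 - 120*s^4 + 24*s^3 + 141*s^2 + 24*s - 9)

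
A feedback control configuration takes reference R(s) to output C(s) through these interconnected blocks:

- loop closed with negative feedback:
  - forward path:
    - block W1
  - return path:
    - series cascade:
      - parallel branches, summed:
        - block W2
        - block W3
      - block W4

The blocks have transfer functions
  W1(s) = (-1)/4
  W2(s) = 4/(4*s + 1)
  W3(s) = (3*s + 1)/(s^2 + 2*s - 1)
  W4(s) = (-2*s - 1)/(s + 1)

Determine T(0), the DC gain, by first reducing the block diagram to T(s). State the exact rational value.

Step 1: reduce the parallel group W2, W3 gives (16*s^2 + 15*s - 3)/(4*s^3 + 9*s^2 - 2*s - 1)
Step 2: multiply (W2+W3), W4 (series) gives (-32*s^3 - 46*s^2 - 9*s + 3)/(4*s^4 + 13*s^3 + 7*s^2 - 3*s - 1)
Step 3: close the feedback loop around W1, ((W2+W3)*W4) gives (-4*s^4 - 13*s^3 - 7*s^2 + 3*s + 1)/(16*s^4 + 84*s^3 + 74*s^2 - 3*s - 7)
DC gain: substitute s = 0 into T(s) from step 3: T(0) = 1/(-7) = -1/7.

Answer: -1/7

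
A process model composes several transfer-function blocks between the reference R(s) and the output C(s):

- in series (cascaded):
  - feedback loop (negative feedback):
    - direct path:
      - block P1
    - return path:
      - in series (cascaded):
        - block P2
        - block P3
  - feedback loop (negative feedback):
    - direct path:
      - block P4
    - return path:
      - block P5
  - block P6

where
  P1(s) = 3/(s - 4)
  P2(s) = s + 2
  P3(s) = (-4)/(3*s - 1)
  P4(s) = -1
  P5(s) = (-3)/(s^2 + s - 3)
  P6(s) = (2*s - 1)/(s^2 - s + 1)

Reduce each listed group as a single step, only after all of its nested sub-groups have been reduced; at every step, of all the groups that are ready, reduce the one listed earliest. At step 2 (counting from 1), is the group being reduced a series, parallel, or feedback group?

Reducing step by step:

1. cascade P2, P3
2. apply the feedback formula to P1, (P2*P3)
3. collapse the loop (P4 forward, P5 return)
4. combine [P1/(1+P1*(P2*P3))], [P4/(1+P4*P5)], P6 in series
At step 2 the group reduced is feedback.

Answer: feedback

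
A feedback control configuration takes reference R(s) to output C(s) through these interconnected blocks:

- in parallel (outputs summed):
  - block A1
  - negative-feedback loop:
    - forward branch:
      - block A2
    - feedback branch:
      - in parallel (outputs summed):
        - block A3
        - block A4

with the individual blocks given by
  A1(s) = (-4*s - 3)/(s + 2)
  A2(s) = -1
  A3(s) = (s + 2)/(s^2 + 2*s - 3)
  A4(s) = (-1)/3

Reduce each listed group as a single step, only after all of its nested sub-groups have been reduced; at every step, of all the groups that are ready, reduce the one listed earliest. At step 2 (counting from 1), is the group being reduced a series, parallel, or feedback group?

Answer: feedback

Working:
(1) parallel reduction of A3, A4
(2) collapse the loop (A2 forward, (A3+A4) return)
(3) parallel reduction of A1, [A2/(1+A2*(A3+A4))]
Step 2 collapses a feedback group.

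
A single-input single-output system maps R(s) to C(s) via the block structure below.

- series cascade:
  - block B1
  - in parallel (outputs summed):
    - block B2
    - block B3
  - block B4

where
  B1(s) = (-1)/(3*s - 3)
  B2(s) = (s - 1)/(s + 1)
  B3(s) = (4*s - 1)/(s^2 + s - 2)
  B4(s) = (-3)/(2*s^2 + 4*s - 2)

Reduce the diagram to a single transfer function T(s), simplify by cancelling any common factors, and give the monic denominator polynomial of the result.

The answer is s^6 + 3*s^5 - 2*s^4 - 8*s^3 + 3*s^2 + 5*s - 2.

Reasoning:
Step 1: combine B2, B3 in parallel -> (s^3 + 4*s^2 + 1)/(s^3 + 2*s^2 - s - 2)
Step 2: combine B1, (B2+B3), B4 in series -> (s^3 + 4*s^2 + 1)/(2*s^6 + 6*s^5 - 4*s^4 - 16*s^3 + 6*s^2 + 10*s - 4)
No further cancellation is possible in the step-2 result, so that is T(s). Its denominator becomes monic after dividing by the leading coefficient 2.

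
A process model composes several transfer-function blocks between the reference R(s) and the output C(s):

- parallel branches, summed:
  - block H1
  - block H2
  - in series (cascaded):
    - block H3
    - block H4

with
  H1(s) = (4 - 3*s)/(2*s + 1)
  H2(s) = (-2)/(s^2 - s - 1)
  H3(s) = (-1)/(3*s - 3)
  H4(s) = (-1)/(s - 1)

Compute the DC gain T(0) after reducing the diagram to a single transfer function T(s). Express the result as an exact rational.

The answer is 19/3.

Reasoning:
[1] reduce the series chain H3, H4: 1/(3*s^2 - 6*s + 3)
[2] combine H1, H2, (H3*H4) in parallel: (-9*s^5 + 39*s^4 - 64*s^3 + 32*s^2 + 18*s - 19)/(6*s^5 - 15*s^4 + 3*s^3 + 12*s^2 - 3*s - 3)
Step 2 gives the overall T(s). Then T(0) = -19/(-3) = 19/3.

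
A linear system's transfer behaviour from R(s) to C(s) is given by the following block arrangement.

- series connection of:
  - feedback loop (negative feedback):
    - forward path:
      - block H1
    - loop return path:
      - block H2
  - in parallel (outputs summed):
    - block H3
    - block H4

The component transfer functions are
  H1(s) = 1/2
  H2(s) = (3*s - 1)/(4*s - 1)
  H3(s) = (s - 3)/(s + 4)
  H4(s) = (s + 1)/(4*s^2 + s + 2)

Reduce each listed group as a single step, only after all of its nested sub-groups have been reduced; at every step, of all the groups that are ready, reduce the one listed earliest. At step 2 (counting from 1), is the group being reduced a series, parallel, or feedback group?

Reducing step by step:

Step 1. apply the feedback formula to H1, H2
Step 2. reduce the parallel group H3, H4
Step 3. series reduction of [H1/(1+H1*H2)], (H3+H4)
Step 2: parallel.

Answer: parallel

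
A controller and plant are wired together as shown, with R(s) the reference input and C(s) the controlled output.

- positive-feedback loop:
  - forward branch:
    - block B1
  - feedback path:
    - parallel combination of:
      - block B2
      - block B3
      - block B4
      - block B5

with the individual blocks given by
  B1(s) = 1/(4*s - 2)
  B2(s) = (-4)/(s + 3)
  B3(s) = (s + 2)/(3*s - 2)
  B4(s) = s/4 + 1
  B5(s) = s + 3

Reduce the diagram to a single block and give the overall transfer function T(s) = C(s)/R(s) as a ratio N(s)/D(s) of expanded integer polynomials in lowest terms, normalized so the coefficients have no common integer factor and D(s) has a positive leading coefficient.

First reduce the diagram to T(s).

Step 1: add B2, B3, B4, B5 (parallel) -> (15*s^3 + 87*s^2 + 54*s - 40)/(12*s^2 + 28*s - 24)
Step 2: reduce the feedback loop with forward B1 and return (B2+B3+B4+B5), which is the overall transfer function T(s) = C(s)/R(s) in lowest terms

Answer: (12*s^2 + 28*s - 24)/(33*s^3 + s^2 - 206*s + 88)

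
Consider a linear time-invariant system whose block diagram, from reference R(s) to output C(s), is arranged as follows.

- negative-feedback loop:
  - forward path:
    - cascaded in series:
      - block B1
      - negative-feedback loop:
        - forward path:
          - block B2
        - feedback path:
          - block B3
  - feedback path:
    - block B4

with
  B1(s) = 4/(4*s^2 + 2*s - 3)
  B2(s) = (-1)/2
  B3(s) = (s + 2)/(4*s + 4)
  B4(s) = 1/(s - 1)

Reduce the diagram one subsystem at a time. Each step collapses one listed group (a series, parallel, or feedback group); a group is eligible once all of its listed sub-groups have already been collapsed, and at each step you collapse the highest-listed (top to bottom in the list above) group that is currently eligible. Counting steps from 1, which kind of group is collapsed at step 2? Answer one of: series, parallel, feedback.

Step 1: close the feedback loop around B2, B3
Step 2: reduce the series chain B1, [B2/(1+B2*B3)]
Step 3: close the feedback loop around (B1*[B2/(1+B2*B3)]), B4
At step 2 the group reduced is series.

Hence the answer: series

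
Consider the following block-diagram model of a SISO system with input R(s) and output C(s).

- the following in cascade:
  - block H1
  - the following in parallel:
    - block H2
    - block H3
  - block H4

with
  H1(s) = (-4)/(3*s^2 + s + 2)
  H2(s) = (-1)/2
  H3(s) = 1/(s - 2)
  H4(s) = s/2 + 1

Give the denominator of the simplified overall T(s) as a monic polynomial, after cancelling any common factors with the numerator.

Step 1 - add H2, H3 (parallel), giving (4 - s)/(2*s - 4)
Step 2 - series reduction of H1, (H2+H3), H4, giving (s^2 - 2*s - 8)/(3*s^3 - 5*s^2 - 4)
No further cancellation is possible in the step-2 result, so that is T(s). Its denominator becomes monic after dividing by the leading coefficient 3.

Hence the answer: s^3 - 5*s^2/3 - 4/3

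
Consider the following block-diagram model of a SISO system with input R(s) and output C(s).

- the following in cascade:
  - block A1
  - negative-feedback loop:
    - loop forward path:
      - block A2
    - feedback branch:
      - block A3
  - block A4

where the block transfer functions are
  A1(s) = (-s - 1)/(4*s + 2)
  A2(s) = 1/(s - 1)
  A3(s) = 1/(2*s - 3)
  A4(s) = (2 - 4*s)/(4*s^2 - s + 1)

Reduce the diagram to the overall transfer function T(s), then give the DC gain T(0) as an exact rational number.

(1) feedback reduction of A2, A3 -> (2*s - 3)/(2*s^2 - 5*s + 4)
(2) multiply A1, [A2/(1+A2*A3)], A4 (series) -> (4*s^3 - 4*s^2 - 5*s + 3)/(16*s^5 - 36*s^4 + 24*s^3 + 5*s^2 - s + 4)
DC gain: substitute s = 0 into T(s) from step 2: T(0) = 3/4.

Hence the answer: 3/4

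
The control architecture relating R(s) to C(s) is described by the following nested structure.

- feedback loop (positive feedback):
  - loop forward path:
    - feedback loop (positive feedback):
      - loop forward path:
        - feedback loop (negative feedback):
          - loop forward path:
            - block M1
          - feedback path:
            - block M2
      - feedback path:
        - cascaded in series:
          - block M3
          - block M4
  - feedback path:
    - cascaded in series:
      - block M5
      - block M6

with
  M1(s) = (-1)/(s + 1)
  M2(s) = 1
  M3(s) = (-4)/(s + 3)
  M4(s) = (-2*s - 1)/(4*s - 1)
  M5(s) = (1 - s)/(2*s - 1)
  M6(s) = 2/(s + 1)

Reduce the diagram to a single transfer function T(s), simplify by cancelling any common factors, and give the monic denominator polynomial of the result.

Step 1: close the feedback loop around M1, M2, giving (-1)/s
Step 2: reduce the series chain M3, M4, giving (8*s + 4)/(4*s^2 + 11*s - 3)
Step 3: reduce the feedback loop with forward [M1/(1+M1*M2)] and return (M3*M4), giving (-4*s^2 - 11*s + 3)/(4*s^3 + 11*s^2 + 5*s + 4)
Step 4: cascade M5, M6, giving (2 - 2*s)/(2*s^2 + s - 1)
Step 5: feedback reduction of [[M1/(1+M1*M2)]/(1-[M1/(1+M1*M2)]*(M3*M4))], (M5*M6), giving (-8*s^4 - 26*s^3 - s^2 + 14*s - 3)/(8*s^5 + 26*s^4 + 9*s^3 - 12*s^2 + 27*s - 10)
That last expression is T(s), already simplified. Scaling its denominator by 1/8 (the reciprocal of the leading coefficient) yields the monic denominator.

Therefore the answer is s^5 + 13*s^4/4 + 9*s^3/8 - 3*s^2/2 + 27*s/8 - 5/4.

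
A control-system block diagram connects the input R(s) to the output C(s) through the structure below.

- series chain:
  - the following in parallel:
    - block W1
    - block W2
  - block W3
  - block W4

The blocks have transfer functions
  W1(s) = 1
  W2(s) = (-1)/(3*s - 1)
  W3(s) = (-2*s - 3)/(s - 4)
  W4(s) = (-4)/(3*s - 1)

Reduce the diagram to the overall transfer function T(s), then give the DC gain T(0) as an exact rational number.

[1] add W1, W2 (parallel), giving (3*s - 2)/(3*s - 1)
[2] reduce the series chain (W1+W2), W3, W4, giving (24*s^2 + 20*s - 24)/(9*s^3 - 42*s^2 + 25*s - 4)
Step 2 gives the overall T(s). Then T(0) = -24/(-4) = 6.

Final answer: 6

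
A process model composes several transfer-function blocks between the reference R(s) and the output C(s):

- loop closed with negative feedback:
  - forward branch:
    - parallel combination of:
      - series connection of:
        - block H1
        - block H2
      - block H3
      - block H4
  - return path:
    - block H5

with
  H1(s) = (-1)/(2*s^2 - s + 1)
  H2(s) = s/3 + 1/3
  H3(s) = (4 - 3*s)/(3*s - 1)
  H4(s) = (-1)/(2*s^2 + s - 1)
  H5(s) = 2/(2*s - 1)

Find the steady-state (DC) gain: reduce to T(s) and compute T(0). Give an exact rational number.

First reduce the diagram to T(s).

Step 1. combine H1, H2 in series: (-s - 1)/(6*s^2 - 3*s + 3)
Step 2. combine (H1*H2), H3, H4 in parallel: (-36*s^5 + 42*s^4 - 16*s^3 - 12*s^2 + 24*s - 10)/(36*s^5 - 12*s^4 - 9*s^3 + 21*s^2 - 15*s + 3)
Step 3. apply the feedback formula to ((H1*H2)+H3+H4), H5: (-72*s^6 + 120*s^5 - 74*s^4 - 8*s^3 + 60*s^2 - 44*s + 10)/(72*s^6 - 132*s^5 + 78*s^4 + 19*s^3 - 75*s^2 + 69*s - 23)
The step-3 result is T(s). Setting s = 0: T(0) = 10/(-23) = -10/23.

Answer: -10/23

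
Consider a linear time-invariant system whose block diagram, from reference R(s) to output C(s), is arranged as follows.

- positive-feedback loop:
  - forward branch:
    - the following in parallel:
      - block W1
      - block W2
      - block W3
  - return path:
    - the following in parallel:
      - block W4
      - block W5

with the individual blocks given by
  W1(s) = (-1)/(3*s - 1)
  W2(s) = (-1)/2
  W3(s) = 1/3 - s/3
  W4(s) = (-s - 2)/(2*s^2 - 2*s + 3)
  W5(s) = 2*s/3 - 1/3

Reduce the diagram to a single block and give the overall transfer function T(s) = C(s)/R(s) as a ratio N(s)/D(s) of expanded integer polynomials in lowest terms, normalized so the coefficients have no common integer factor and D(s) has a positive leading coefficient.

[1] reduce the parallel group W1, W2, W3: (-6*s^2 - s - 5)/(18*s - 6)
[2] sum the parallel branches W4, W5: (4*s^3 - 6*s^2 + 5*s - 9)/(6*s^2 - 6*s + 9)
[3] apply the feedback formula to (W1+W2+W3), (W4+W5), giving the overall T(s)

Therefore the answer is (-36*s^4 + 30*s^3 - 78*s^2 + 21*s - 45)/(24*s^5 - 32*s^4 + 152*s^3 - 223*s^2 + 214*s - 99).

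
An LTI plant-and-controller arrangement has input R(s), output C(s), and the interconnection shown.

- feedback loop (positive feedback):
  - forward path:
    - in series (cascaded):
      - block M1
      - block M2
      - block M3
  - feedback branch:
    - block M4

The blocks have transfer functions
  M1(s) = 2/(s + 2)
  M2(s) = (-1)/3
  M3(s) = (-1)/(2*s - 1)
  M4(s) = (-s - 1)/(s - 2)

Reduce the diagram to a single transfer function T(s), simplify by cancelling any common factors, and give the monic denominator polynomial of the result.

Step 1. series reduction of M1, M2, M3 -> 2/(6*s^2 + 9*s - 6)
Step 2. apply the feedback formula to (M1*M2*M3), M4 -> (2*s - 4)/(6*s^3 - 3*s^2 - 22*s + 14)
T(s) is the step-2 result (common factors already cancelled). Leading coefficient of the denominator: 6. Divide through by 6 for the monic polynomial.

Hence the answer: s^3 - s^2/2 - 11*s/3 + 7/3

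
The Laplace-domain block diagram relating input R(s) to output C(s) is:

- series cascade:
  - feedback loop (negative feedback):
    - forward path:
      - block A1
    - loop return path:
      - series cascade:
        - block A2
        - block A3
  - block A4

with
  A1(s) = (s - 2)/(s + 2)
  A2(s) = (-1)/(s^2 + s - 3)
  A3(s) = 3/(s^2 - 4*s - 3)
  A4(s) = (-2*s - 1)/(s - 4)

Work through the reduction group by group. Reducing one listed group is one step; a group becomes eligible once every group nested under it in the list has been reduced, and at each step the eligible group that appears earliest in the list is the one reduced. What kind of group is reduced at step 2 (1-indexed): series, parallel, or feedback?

1. combine A2, A3 in series
2. apply the feedback formula to A1, (A2*A3)
3. combine [A1/(1+A1*(A2*A3))], A4 in series
At step 2 the group reduced is feedback.

Answer: feedback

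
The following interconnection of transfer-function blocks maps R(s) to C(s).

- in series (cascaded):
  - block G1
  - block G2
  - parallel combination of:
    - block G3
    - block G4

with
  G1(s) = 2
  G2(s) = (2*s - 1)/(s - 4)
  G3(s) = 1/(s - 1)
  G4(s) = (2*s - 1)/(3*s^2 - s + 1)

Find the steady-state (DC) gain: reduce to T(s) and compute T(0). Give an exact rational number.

The answer is -1.

Reasoning:
Step 1. reduce the parallel group G3, G4 -> (5*s^2 - 4*s + 2)/(3*s^3 - 4*s^2 + 2*s - 1)
Step 2. multiply G1, G2, (G3+G4) (series) -> (20*s^3 - 26*s^2 + 16*s - 4)/(3*s^4 - 16*s^3 + 18*s^2 - 9*s + 4)
The step-2 result is T(s). Setting s = 0: T(0) = -4/4 = -1.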